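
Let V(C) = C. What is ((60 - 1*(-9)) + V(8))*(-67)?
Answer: -5159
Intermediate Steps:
((60 - 1*(-9)) + V(8))*(-67) = ((60 - 1*(-9)) + 8)*(-67) = ((60 + 9) + 8)*(-67) = (69 + 8)*(-67) = 77*(-67) = -5159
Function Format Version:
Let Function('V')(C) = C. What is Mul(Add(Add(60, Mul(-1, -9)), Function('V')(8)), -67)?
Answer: -5159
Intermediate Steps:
Mul(Add(Add(60, Mul(-1, -9)), Function('V')(8)), -67) = Mul(Add(Add(60, Mul(-1, -9)), 8), -67) = Mul(Add(Add(60, 9), 8), -67) = Mul(Add(69, 8), -67) = Mul(77, -67) = -5159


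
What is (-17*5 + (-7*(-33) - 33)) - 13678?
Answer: -13565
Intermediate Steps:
(-17*5 + (-7*(-33) - 33)) - 13678 = (-85 + (231 - 33)) - 13678 = (-85 + 198) - 13678 = 113 - 13678 = -13565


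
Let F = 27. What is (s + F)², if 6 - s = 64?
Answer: 961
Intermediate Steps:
s = -58 (s = 6 - 1*64 = 6 - 64 = -58)
(s + F)² = (-58 + 27)² = (-31)² = 961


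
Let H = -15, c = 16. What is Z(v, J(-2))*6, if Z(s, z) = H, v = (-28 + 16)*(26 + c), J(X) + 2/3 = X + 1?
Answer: -90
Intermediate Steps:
J(X) = ⅓ + X (J(X) = -⅔ + (X + 1) = -⅔ + (1 + X) = ⅓ + X)
v = -504 (v = (-28 + 16)*(26 + 16) = -12*42 = -504)
Z(s, z) = -15
Z(v, J(-2))*6 = -15*6 = -90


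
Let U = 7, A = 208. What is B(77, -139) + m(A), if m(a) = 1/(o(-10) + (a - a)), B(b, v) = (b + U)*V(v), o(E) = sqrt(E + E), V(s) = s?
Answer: -11676 - I*sqrt(5)/10 ≈ -11676.0 - 0.22361*I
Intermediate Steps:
o(E) = sqrt(2)*sqrt(E) (o(E) = sqrt(2*E) = sqrt(2)*sqrt(E))
B(b, v) = v*(7 + b) (B(b, v) = (b + 7)*v = (7 + b)*v = v*(7 + b))
m(a) = -I*sqrt(5)/10 (m(a) = 1/(sqrt(2)*sqrt(-10) + (a - a)) = 1/(sqrt(2)*(I*sqrt(10)) + 0) = 1/(2*I*sqrt(5) + 0) = 1/(2*I*sqrt(5)) = -I*sqrt(5)/10)
B(77, -139) + m(A) = -139*(7 + 77) - I*sqrt(5)/10 = -139*84 - I*sqrt(5)/10 = -11676 - I*sqrt(5)/10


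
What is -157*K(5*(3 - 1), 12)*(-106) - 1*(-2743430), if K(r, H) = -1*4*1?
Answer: 2676862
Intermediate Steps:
K(r, H) = -4 (K(r, H) = -4*1 = -4)
-157*K(5*(3 - 1), 12)*(-106) - 1*(-2743430) = -157*(-4)*(-106) - 1*(-2743430) = 628*(-106) + 2743430 = -66568 + 2743430 = 2676862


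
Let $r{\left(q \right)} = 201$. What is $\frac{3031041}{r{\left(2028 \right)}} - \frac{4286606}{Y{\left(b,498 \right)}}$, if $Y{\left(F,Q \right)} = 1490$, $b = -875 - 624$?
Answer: $\frac{609107214}{49915} \approx 12203.0$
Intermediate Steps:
$b = -1499$ ($b = -875 - 624 = -1499$)
$\frac{3031041}{r{\left(2028 \right)}} - \frac{4286606}{Y{\left(b,498 \right)}} = \frac{3031041}{201} - \frac{4286606}{1490} = 3031041 \cdot \frac{1}{201} - \frac{2143303}{745} = \frac{1010347}{67} - \frac{2143303}{745} = \frac{609107214}{49915}$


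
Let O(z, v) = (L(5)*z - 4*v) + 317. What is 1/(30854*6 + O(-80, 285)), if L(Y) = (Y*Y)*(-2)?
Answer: 1/188301 ≈ 5.3106e-6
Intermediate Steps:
L(Y) = -2*Y² (L(Y) = Y²*(-2) = -2*Y²)
O(z, v) = 317 - 50*z - 4*v (O(z, v) = ((-2*5²)*z - 4*v) + 317 = ((-2*25)*z - 4*v) + 317 = (-50*z - 4*v) + 317 = 317 - 50*z - 4*v)
1/(30854*6 + O(-80, 285)) = 1/(30854*6 + (317 - 50*(-80) - 4*285)) = 1/(185124 + (317 + 4000 - 1140)) = 1/(185124 + 3177) = 1/188301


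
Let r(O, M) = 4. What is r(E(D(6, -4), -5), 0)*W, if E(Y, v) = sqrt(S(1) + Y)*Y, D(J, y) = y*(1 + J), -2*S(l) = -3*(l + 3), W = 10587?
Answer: 42348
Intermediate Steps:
S(l) = 9/2 + 3*l/2 (S(l) = -(-3)*(l + 3)/2 = -(-3)*(3 + l)/2 = -(-9 - 3*l)/2 = 9/2 + 3*l/2)
E(Y, v) = Y*sqrt(6 + Y) (E(Y, v) = sqrt((9/2 + (3/2)*1) + Y)*Y = sqrt((9/2 + 3/2) + Y)*Y = sqrt(6 + Y)*Y = Y*sqrt(6 + Y))
r(E(D(6, -4), -5), 0)*W = 4*10587 = 42348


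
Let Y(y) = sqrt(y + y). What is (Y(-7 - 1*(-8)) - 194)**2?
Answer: (194 - sqrt(2))**2 ≈ 37089.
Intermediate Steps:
Y(y) = sqrt(2)*sqrt(y) (Y(y) = sqrt(2*y) = sqrt(2)*sqrt(y))
(Y(-7 - 1*(-8)) - 194)**2 = (sqrt(2)*sqrt(-7 - 1*(-8)) - 194)**2 = (sqrt(2)*sqrt(-7 + 8) - 194)**2 = (sqrt(2)*sqrt(1) - 194)**2 = (sqrt(2)*1 - 194)**2 = (sqrt(2) - 194)**2 = (-194 + sqrt(2))**2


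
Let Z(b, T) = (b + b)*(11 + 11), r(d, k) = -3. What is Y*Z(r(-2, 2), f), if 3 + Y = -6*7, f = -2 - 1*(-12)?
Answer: 5940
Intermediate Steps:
f = 10 (f = -2 + 12 = 10)
Z(b, T) = 44*b (Z(b, T) = (2*b)*22 = 44*b)
Y = -45 (Y = -3 - 6*7 = -3 - 42 = -45)
Y*Z(r(-2, 2), f) = -1980*(-3) = -45*(-132) = 5940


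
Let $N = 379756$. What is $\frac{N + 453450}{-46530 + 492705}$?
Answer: $\frac{833206}{446175} \approx 1.8674$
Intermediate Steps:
$\frac{N + 453450}{-46530 + 492705} = \frac{379756 + 453450}{-46530 + 492705} = \frac{833206}{446175}$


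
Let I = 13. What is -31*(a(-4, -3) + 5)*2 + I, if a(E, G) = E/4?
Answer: -235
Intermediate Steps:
a(E, G) = E/4 (a(E, G) = E*(¼) = E/4)
-31*(a(-4, -3) + 5)*2 + I = -31*((¼)*(-4) + 5)*2 + 13 = -31*(-1 + 5)*2 + 13 = -124*2 + 13 = -31*8 + 13 = -248 + 13 = -235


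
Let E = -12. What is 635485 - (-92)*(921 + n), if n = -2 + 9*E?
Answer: 710097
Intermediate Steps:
n = -110 (n = -2 + 9*(-12) = -2 - 108 = -110)
635485 - (-92)*(921 + n) = 635485 - (-92)*(921 - 110) = 635485 - (-92)*811 = 635485 - 1*(-74612) = 635485 + 74612 = 710097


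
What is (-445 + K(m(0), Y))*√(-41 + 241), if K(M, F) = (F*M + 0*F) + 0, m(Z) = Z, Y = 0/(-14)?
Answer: -4450*√2 ≈ -6293.3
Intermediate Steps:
Y = 0 (Y = 0*(-1/14) = 0)
K(M, F) = F*M (K(M, F) = (F*M + 0) + 0 = F*M + 0 = F*M)
(-445 + K(m(0), Y))*√(-41 + 241) = (-445 + 0*0)*√(-41 + 241) = (-445 + 0)*√200 = -4450*√2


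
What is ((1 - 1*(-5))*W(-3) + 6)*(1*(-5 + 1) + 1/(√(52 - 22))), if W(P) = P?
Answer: 48 - 2*√30/5 ≈ 45.809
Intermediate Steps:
((1 - 1*(-5))*W(-3) + 6)*(1*(-5 + 1) + 1/(√(52 - 22))) = ((1 - 1*(-5))*(-3) + 6)*(1*(-5 + 1) + 1/(√(52 - 22))) = ((1 + 5)*(-3) + 6)*(1*(-4) + 1/(√30)) = (6*(-3) + 6)*(-4 + √30/30) = (-18 + 6)*(-4 + √30/30) = -12*(-4 + √30/30) = 48 - 2*√30/5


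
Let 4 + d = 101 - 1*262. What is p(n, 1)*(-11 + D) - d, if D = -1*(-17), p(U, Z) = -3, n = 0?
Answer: 147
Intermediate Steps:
D = 17
d = -165 (d = -4 + (101 - 1*262) = -4 + (101 - 262) = -4 - 161 = -165)
p(n, 1)*(-11 + D) - d = -3*(-11 + 17) - 1*(-165) = -3*6 + 165 = -18 + 165 = 147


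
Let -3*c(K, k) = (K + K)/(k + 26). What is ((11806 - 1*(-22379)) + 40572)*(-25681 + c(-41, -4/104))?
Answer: -1295835171667/675 ≈ -1.9198e+9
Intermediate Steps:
c(K, k) = -2*K/(3*(26 + k)) (c(K, k) = -(K + K)/(3*(k + 26)) = -2*K/(3*(26 + k)))
((11806 - 1*(-22379)) + 40572)*(-25681 + c(-41, -4/104)) = ((11806 - 1*(-22379)) + 40572)*(-25681 - 2*(-41)/(78 + 3*(-4/104))) = ((11806 + 22379) + 40572)*(-25681 - 2*(-41)/(78 + 3*(-4*1/104))) = (34185 + 40572)*(-25681 - 2*(-41)/(78 + 3*(-1/26))) = 74757*(-25681 - 2*(-41)/(78 - 3/26)) = 74757*(-25681 - 2*(-41)/2025/26) = 74757*(-25681 - 2*(-41)*26/2025) = 74757*(-25681 + 2132/2025) = 74757*(-52001893/2025) = -1295835171667/675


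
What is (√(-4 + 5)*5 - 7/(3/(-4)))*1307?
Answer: 56201/3 ≈ 18734.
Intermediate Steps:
(√(-4 + 5)*5 - 7/(3/(-4)))*1307 = (√1*5 - 7/(3*(-¼)))*1307 = (1*5 - 7/(-¾))*1307 = (5 - 7*(-4/3))*1307 = (5 + 28/3)*1307 = (43/3)*1307 = 56201/3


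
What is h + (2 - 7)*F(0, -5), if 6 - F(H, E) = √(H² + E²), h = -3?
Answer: -8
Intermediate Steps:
F(H, E) = 6 - √(E² + H²) (F(H, E) = 6 - √(H² + E²) = 6 - √(E² + H²))
h + (2 - 7)*F(0, -5) = -3 + (2 - 7)*(6 - √((-5)² + 0²)) = -3 - 5*(6 - √(25 + 0)) = -3 - 5*(6 - √25) = -3 - 5*(6 - 1*5) = -3 - 5*(6 - 5) = -3 - 5*1 = -3 - 5 = -8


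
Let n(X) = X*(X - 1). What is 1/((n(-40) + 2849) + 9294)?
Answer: 1/13783 ≈ 7.2553e-5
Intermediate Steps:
n(X) = X*(-1 + X)
1/((n(-40) + 2849) + 9294) = 1/((-40*(-1 - 40) + 2849) + 9294) = 1/((-40*(-41) + 2849) + 9294) = 1/((1640 + 2849) + 9294) = 1/(4489 + 9294) = 1/13783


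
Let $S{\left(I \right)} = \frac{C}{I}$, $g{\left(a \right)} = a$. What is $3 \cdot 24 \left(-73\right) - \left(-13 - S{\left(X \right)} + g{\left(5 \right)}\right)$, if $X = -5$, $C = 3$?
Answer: $- \frac{26243}{5} \approx -5248.6$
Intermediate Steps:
$S{\left(I \right)} = \frac{3}{I}$
$3 \cdot 24 \left(-73\right) - \left(-13 - S{\left(X \right)} + g{\left(5 \right)}\right) = 3 \cdot 24 \left(-73\right) - \left(5 - 13 + \frac{3}{5}\right) = 72 \left(-73\right) + \left(3 \left(- \frac{1}{5}\right) - \left(5 - 13\right)\right) = -5256 - - \frac{37}{5} = -5256 + \left(- \frac{3}{5} + 8\right) = -5256 + \frac{37}{5} = - \frac{26243}{5}$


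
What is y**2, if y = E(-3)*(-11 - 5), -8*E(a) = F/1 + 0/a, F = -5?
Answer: 100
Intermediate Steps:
E(a) = 5/8 (E(a) = -(-5/1 + 0/a)/8 = -(-5*1 + 0)/8 = -(-5 + 0)/8 = -1/8*(-5) = 5/8)
y = -10 (y = 5*(-11 - 5)/8 = (5/8)*(-16) = -10)
y**2 = (-10)**2 = 100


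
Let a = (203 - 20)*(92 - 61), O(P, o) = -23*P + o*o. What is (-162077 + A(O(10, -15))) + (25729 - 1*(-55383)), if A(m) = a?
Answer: -75292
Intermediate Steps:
O(P, o) = o² - 23*P (O(P, o) = -23*P + o² = o² - 23*P)
a = 5673 (a = 183*31 = 5673)
A(m) = 5673
(-162077 + A(O(10, -15))) + (25729 - 1*(-55383)) = (-162077 + 5673) + (25729 - 1*(-55383)) = -156404 + (25729 + 55383) = -156404 + 81112 = -75292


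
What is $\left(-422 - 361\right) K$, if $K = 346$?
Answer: $-270918$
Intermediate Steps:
$\left(-422 - 361\right) K = \left(-422 - 361\right) 346 = \left(-783\right) 346 = -270918$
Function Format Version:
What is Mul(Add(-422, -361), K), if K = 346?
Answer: -270918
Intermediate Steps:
Mul(Add(-422, -361), K) = Mul(Add(-422, -361), 346) = Mul(-783, 346) = -270918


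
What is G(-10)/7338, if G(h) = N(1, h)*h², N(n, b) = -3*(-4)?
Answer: 200/1223 ≈ 0.16353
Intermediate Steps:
N(n, b) = 12
G(h) = 12*h²
G(-10)/7338 = (12*(-10)²)/7338 = (12*100)*(1/7338) = 1200*(1/7338) = 200/1223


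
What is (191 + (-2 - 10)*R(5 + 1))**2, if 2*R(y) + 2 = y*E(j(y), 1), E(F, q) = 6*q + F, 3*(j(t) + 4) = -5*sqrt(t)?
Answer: 38761 + 15720*sqrt(6) ≈ 77267.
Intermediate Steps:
j(t) = -4 - 5*sqrt(t)/3 (j(t) = -4 + (-5*sqrt(t))/3 = -4 - 5*sqrt(t)/3)
E(F, q) = F + 6*q
R(y) = -1 + y*(2 - 5*sqrt(y)/3)/2 (R(y) = -1 + (y*((-4 - 5*sqrt(y)/3) + 6*1))/2 = -1 + (y*((-4 - 5*sqrt(y)/3) + 6))/2 = -1 + (y*(2 - 5*sqrt(y)/3))/2 = -1 + y*(2 - 5*sqrt(y)/3)/2)
(191 + (-2 - 10)*R(5 + 1))**2 = (191 + (-2 - 10)*(-1 + (5 + 1) - 5*(5 + 1)**(3/2)/6))**2 = (191 - 12*(-1 + 6 - 5*sqrt(6)))**2 = (191 - 12*(5 - 5*sqrt(6)))**2 = (191 + (-60 + 60*sqrt(6)))**2 = (131 + 60*sqrt(6))**2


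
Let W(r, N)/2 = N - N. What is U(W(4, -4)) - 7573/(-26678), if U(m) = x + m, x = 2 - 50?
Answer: -1272971/26678 ≈ -47.716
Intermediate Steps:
x = -48
W(r, N) = 0 (W(r, N) = 2*(N - N) = 2*0 = 0)
U(m) = -48 + m
U(W(4, -4)) - 7573/(-26678) = (-48 + 0) - 7573/(-26678) = -48 - 7573*(-1)/26678 = -48 - 1*(-7573/26678) = -48 + 7573/26678 = -1272971/26678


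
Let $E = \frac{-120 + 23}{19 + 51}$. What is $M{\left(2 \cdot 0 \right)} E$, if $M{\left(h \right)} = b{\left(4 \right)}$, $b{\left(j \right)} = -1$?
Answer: $\frac{97}{70} \approx 1.3857$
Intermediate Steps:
$M{\left(h \right)} = -1$
$E = - \frac{97}{70} \approx -1.3857$
$M{\left(2 \cdot 0 \right)} E = \left(-1\right) \left(- \frac{97}{70}\right) = \frac{97}{70}$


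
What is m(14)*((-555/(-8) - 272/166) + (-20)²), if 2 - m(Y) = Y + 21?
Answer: -10249041/664 ≈ -15435.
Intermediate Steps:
m(Y) = -19 - Y (m(Y) = 2 - (Y + 21) = 2 - (21 + Y) = 2 + (-21 - Y) = -19 - Y)
m(14)*((-555/(-8) - 272/166) + (-20)²) = (-19 - 1*14)*((-555/(-8) - 272/166) + (-20)²) = (-19 - 14)*((-555*(-⅛) - 272*1/166) + 400) = -33*((555/8 - 136/83) + 400) = -33*(44977/664 + 400) = -33*310577/664 = -10249041/664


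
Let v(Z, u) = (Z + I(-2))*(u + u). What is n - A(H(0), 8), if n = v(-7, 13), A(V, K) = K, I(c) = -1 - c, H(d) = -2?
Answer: -164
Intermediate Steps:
v(Z, u) = 2*u*(1 + Z) (v(Z, u) = (Z + (-1 - 1*(-2)))*(u + u) = (Z + (-1 + 2))*(2*u) = (Z + 1)*(2*u) = (1 + Z)*(2*u) = 2*u*(1 + Z))
n = -156 (n = 2*13*(1 - 7) = 2*13*(-6) = -156)
n - A(H(0), 8) = -156 - 1*8 = -156 - 8 = -164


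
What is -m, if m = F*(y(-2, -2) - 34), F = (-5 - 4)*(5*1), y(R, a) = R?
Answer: -1620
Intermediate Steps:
F = -45 (F = -9*5 = -45)
m = 1620 (m = -45*(-2 - 34) = -45*(-36) = 1620)
-m = -1*1620 = -1620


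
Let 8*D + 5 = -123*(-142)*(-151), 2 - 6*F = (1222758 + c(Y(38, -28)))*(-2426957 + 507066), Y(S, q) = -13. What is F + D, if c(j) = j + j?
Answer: 9390040736743/24 ≈ 3.9125e+11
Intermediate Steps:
c(j) = 2*j
F = 1173756081107/3 (F = ⅓ - (1222758 + 2*(-13))*(-2426957 + 507066)/6 = ⅓ - (1222758 - 26)*(-1919891)/6 = ⅓ - 611366*(-1919891)/3 = ⅓ - ⅙*(-2347512162212) = ⅓ + 1173756081106/3 = 1173756081107/3 ≈ 3.9125e+11)
D = -2637371/8 (D = -5/8 + (-123*(-142)*(-151))/8 = -5/8 + (17466*(-151))/8 = -5/8 + (⅛)*(-2637366) = -5/8 - 1318683/4 = -2637371/8 ≈ -3.2967e+5)
F + D = 1173756081107/3 - 2637371/8 = 9390040736743/24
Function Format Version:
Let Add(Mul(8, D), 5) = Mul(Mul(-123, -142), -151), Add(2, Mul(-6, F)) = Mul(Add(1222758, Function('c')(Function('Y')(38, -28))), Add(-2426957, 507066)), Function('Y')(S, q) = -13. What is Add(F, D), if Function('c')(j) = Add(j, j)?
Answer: Rational(9390040736743, 24) ≈ 3.9125e+11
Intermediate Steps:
Function('c')(j) = Mul(2, j)
F = Rational(1173756081107, 3) (F = Add(Rational(1, 3), Mul(Rational(-1, 6), Mul(Add(1222758, Mul(2, -13)), Add(-2426957, 507066)))) = Add(Rational(1, 3), Mul(Rational(-1, 6), Mul(Add(1222758, -26), -1919891))) = Add(Rational(1, 3), Mul(Rational(-1, 6), Mul(1222732, -1919891))) = Add(Rational(1, 3), Mul(Rational(-1, 6), -2347512162212)) = Add(Rational(1, 3), Rational(1173756081106, 3)) = Rational(1173756081107, 3) ≈ 3.9125e+11)
D = Rational(-2637371, 8) (D = Add(Rational(-5, 8), Mul(Rational(1, 8), Mul(Mul(-123, -142), -151))) = Add(Rational(-5, 8), Mul(Rational(1, 8), Mul(17466, -151))) = Add(Rational(-5, 8), Mul(Rational(1, 8), -2637366)) = Add(Rational(-5, 8), Rational(-1318683, 4)) = Rational(-2637371, 8) ≈ -3.2967e+5)
Add(F, D) = Add(Rational(1173756081107, 3), Rational(-2637371, 8)) = Rational(9390040736743, 24)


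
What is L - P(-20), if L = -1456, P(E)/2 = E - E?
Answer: -1456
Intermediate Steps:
P(E) = 0 (P(E) = 2*(E - E) = 2*0 = 0)
L - P(-20) = -1456 - 1*0 = -1456 + 0 = -1456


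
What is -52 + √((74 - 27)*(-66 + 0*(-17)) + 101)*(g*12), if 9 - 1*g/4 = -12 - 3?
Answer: -52 + 1152*I*√3001 ≈ -52.0 + 63108.0*I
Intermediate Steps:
g = 96 (g = 36 - 4*(-12 - 3) = 36 - 4*(-15) = 36 + 60 = 96)
-52 + √((74 - 27)*(-66 + 0*(-17)) + 101)*(g*12) = -52 + √((74 - 27)*(-66 + 0*(-17)) + 101)*(96*12) = -52 + √(47*(-66 + 0) + 101)*1152 = -52 + √(47*(-66) + 101)*1152 = -52 + √(-3102 + 101)*1152 = -52 + √(-3001)*1152 = -52 + (I*√3001)*1152 = -52 + 1152*I*√3001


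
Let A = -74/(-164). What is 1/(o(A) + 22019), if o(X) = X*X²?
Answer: 551368/12140622645 ≈ 4.5415e-5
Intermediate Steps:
A = 37/82 (A = -74*(-1/164) = 37/82 ≈ 0.45122)
o(X) = X³
1/(o(A) + 22019) = 1/((37/82)³ + 22019) = 1/(50653/551368 + 22019) = 1/(12140622645/551368) = 551368/12140622645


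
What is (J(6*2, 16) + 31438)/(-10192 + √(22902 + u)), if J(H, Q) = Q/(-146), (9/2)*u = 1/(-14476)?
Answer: -1523690497353024/493863599860165 - 6884898*√10798242516754/493863599860165 ≈ -3.1311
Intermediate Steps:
u = -1/65142 (u = (2/9)/(-14476) = (2/9)*(-1/14476) = -1/65142 ≈ -1.5351e-5)
J(H, Q) = -Q/146 (J(H, Q) = Q*(-1/146) = -Q/146)
(J(6*2, 16) + 31438)/(-10192 + √(22902 + u)) = (-1/146*16 + 31438)/(-10192 + √(22902 - 1/65142)) = (-8/73 + 31438)/(-10192 + √(1491882083/65142)) = 2294966/(73*(-10192 + √10798242516754/21714))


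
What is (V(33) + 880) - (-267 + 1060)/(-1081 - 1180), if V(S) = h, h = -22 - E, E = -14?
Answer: 1972385/2261 ≈ 872.35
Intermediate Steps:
h = -8 (h = -22 - 1*(-14) = -22 + 14 = -8)
V(S) = -8
(V(33) + 880) - (-267 + 1060)/(-1081 - 1180) = (-8 + 880) - (-267 + 1060)/(-1081 - 1180) = 872 - 793/(-2261) = 872 - 793*(-1)/2261 = 872 - 1*(-793/2261) = 872 + 793/2261 = 1972385/2261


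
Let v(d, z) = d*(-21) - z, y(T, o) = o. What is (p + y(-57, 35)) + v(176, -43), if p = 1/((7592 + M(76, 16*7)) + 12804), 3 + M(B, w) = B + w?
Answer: -74462057/20581 ≈ -3618.0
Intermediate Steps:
M(B, w) = -3 + B + w (M(B, w) = -3 + (B + w) = -3 + B + w)
v(d, z) = -z - 21*d (v(d, z) = -21*d - z = -z - 21*d)
p = 1/20581 (p = 1/((7592 + (-3 + 76 + 16*7)) + 12804) = 1/((7592 + (-3 + 76 + 112)) + 12804) = 1/((7592 + 185) + 12804) = 1/(7777 + 12804) = 1/20581 ≈ 4.8588e-5)
(p + y(-57, 35)) + v(176, -43) = (1/20581 + 35) + (-1*(-43) - 21*176) = 720336/20581 + (43 - 3696) = 720336/20581 - 3653 = -74462057/20581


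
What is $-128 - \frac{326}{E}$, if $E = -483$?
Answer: $- \frac{61498}{483} \approx -127.33$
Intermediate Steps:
$-128 - \frac{326}{E} = -128 - \frac{326}{-483} = -128 - - \frac{326}{483} = -128 + \frac{326}{483} = - \frac{61498}{483}$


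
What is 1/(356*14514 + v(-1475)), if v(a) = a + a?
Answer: 1/5164034 ≈ 1.9365e-7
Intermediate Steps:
v(a) = 2*a
1/(356*14514 + v(-1475)) = 1/(356*14514 + 2*(-1475)) = 1/(5166984 - 2950) = 1/5164034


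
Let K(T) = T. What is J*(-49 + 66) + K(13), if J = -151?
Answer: -2554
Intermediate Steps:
J*(-49 + 66) + K(13) = -151*(-49 + 66) + 13 = -151*17 + 13 = -2567 + 13 = -2554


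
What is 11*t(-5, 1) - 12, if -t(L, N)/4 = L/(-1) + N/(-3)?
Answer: -652/3 ≈ -217.33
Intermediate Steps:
t(L, N) = 4*L + 4*N/3 (t(L, N) = -4*(L/(-1) + N/(-3)) = -4*(L*(-1) + N*(-⅓)) = -4*(-L - N/3) = 4*L + 4*N/3)
11*t(-5, 1) - 12 = 11*(4*(-5) + (4/3)*1) - 12 = 11*(-20 + 4/3) - 12 = 11*(-56/3) - 12 = -616/3 - 12 = -652/3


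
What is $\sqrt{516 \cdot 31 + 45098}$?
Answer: $\sqrt{61094} \approx 247.17$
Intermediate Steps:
$\sqrt{516 \cdot 31 + 45098} = \sqrt{15996 + 45098} = \sqrt{61094}$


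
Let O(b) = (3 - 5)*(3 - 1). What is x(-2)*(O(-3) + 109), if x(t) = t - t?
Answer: 0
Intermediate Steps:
O(b) = -4 (O(b) = -2*2 = -4)
x(t) = 0
x(-2)*(O(-3) + 109) = 0*(-4 + 109) = 0*105 = 0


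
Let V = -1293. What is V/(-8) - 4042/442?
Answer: 269585/1768 ≈ 152.48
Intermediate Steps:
V/(-8) - 4042/442 = -1293/(-8) - 4042/442 = -1293*(-⅛) - 4042*1/442 = 1293/8 - 2021/221 = 269585/1768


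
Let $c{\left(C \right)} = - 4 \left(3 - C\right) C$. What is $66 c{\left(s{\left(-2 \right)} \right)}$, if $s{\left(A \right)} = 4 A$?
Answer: $23232$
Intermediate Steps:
$c{\left(C \right)} = C \left(-12 + 4 C\right)$ ($c{\left(C \right)} = \left(-12 + 4 C\right) C = C \left(-12 + 4 C\right)$)
$66 c{\left(s{\left(-2 \right)} \right)} = 66 \cdot 4 \cdot 4 \left(-2\right) \left(-3 + 4 \left(-2\right)\right) = 66 \cdot 4 \left(-8\right) \left(-3 - 8\right) = 66 \cdot 4 \left(-8\right) \left(-11\right) = 66 \cdot 352 = 23232$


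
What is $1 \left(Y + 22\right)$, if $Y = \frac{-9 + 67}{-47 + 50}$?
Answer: $\frac{124}{3} \approx 41.333$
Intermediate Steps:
$Y = \frac{58}{3} \approx 19.333$
$1 \left(Y + 22\right) = 1 \left(\frac{58}{3} + 22\right) = 1 \cdot \frac{124}{3} = \frac{124}{3}$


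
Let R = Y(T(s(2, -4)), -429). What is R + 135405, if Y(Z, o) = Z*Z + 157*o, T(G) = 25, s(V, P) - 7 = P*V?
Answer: 68677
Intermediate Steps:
s(V, P) = 7 + P*V
Y(Z, o) = Z² + 157*o
R = -66728 (R = 25² + 157*(-429) = 625 - 67353 = -66728)
R + 135405 = -66728 + 135405 = 68677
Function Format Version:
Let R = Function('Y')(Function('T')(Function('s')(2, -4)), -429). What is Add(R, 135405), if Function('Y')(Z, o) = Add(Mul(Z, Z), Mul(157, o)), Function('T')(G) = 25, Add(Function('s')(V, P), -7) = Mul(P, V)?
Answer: 68677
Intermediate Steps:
Function('s')(V, P) = Add(7, Mul(P, V))
Function('Y')(Z, o) = Add(Pow(Z, 2), Mul(157, o))
R = -66728 (R = Add(Pow(25, 2), Mul(157, -429)) = Add(625, -67353) = -66728)
Add(R, 135405) = Add(-66728, 135405) = 68677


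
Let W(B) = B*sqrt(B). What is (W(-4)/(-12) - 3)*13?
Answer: -39 + 26*I/3 ≈ -39.0 + 8.6667*I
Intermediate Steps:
W(B) = B**(3/2)
(W(-4)/(-12) - 3)*13 = ((-4)**(3/2)/(-12) - 3)*13 = (-8*I*(-1/12) - 3)*13 = (2*I/3 - 3)*13 = (-3 + 2*I/3)*13 = -39 + 26*I/3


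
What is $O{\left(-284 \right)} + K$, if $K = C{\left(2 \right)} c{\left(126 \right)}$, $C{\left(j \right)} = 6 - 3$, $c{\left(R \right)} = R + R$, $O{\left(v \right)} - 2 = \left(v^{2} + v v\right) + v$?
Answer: $161786$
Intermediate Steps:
$O{\left(v \right)} = 2 + v + 2 v^{2}$ ($O{\left(v \right)} = 2 + \left(\left(v^{2} + v v\right) + v\right) = 2 + \left(\left(v^{2} + v^{2}\right) + v\right) = 2 + \left(2 v^{2} + v\right) = 2 + \left(v + 2 v^{2}\right) = 2 + v + 2 v^{2}$)
$c{\left(R \right)} = 2 R$
$C{\left(j \right)} = 3$ ($C{\left(j \right)} = 6 - 3 = 3$)
$K = 756$ ($K = 3 \cdot 2 \cdot 126 = 3 \cdot 252 = 756$)
$O{\left(-284 \right)} + K = \left(2 - 284 + 2 \left(-284\right)^{2}\right) + 756 = \left(2 - 284 + 2 \cdot 80656\right) + 756 = \left(2 - 284 + 161312\right) + 756 = 161030 + 756 = 161786$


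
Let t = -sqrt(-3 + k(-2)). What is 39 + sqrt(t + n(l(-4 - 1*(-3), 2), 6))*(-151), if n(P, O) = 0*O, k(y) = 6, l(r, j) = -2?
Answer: 39 - 151*I*3**(1/4) ≈ 39.0 - 198.73*I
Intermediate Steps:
n(P, O) = 0
t = -sqrt(3) (t = -sqrt(-3 + 6) = -sqrt(3) ≈ -1.7320)
39 + sqrt(t + n(l(-4 - 1*(-3), 2), 6))*(-151) = 39 + sqrt(-sqrt(3) + 0)*(-151) = 39 + sqrt(-sqrt(3))*(-151) = 39 + (I*3**(1/4))*(-151) = 39 - 151*I*3**(1/4)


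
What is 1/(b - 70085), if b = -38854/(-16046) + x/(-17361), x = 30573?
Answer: -15476367/1084650960643 ≈ -1.4269e-5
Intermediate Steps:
b = 10220552/15476367 (b = -38854/(-16046) + 30573/(-17361) = -38854*(-1/16046) + 30573*(-1/17361) = 19427/8023 - 3397/1929 = 10220552/15476367 ≈ 0.66040)
1/(b - 70085) = 1/(10220552/15476367 - 70085) = 1/(-1084650960643/15476367) = -15476367/1084650960643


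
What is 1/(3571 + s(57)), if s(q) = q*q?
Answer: 1/6820 ≈ 0.00014663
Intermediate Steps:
s(q) = q**2
1/(3571 + s(57)) = 1/(3571 + 57**2) = 1/(3571 + 3249) = 1/6820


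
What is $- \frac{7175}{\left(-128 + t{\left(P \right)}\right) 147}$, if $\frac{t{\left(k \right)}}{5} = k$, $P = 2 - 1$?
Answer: $\frac{25}{63} \approx 0.39683$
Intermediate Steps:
$P = 1$ ($P = 2 - 1 = 1$)
$t{\left(k \right)} = 5 k$
$- \frac{7175}{\left(-128 + t{\left(P \right)}\right) 147} = - \frac{7175}{\left(-128 + 5 \cdot 1\right) 147} = - \frac{7175}{\left(-128 + 5\right) 147} = - \frac{7175}{\left(-123\right) 147} = - \frac{7175}{-18081} = \left(-7175\right) \left(- \frac{1}{18081}\right) = \frac{25}{63}$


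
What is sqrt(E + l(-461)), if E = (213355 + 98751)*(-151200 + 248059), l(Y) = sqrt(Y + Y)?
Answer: sqrt(30230275054 + I*sqrt(922)) ≈ 1.7387e+5 + 0.e-4*I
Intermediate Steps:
l(Y) = sqrt(2)*sqrt(Y) (l(Y) = sqrt(2*Y) = sqrt(2)*sqrt(Y))
E = 30230275054 (E = 312106*96859 = 30230275054)
sqrt(E + l(-461)) = sqrt(30230275054 + sqrt(2)*sqrt(-461)) = sqrt(30230275054 + sqrt(2)*(I*sqrt(461))) = sqrt(30230275054 + I*sqrt(922))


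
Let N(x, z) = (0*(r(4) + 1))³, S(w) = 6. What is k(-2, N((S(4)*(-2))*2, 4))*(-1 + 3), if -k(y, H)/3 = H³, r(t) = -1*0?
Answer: 0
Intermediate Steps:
r(t) = 0
N(x, z) = 0 (N(x, z) = (0*(0 + 1))³ = (0*1)³ = 0³ = 0)
k(y, H) = -3*H³
k(-2, N((S(4)*(-2))*2, 4))*(-1 + 3) = (-3*0³)*(-1 + 3) = -3*0*2 = 0*2 = 0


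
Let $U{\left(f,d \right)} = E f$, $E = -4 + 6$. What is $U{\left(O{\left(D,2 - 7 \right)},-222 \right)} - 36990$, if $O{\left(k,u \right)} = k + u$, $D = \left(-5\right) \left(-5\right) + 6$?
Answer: $-36938$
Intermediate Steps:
$D = 31$ ($D = 25 + 6 = 31$)
$E = 2$
$U{\left(f,d \right)} = 2 f$
$U{\left(O{\left(D,2 - 7 \right)},-222 \right)} - 36990 = 2 \left(31 + \left(2 - 7\right)\right) - 36990 = 2 \left(31 - 5\right) - 36990 = 2 \cdot 26 - 36990 = 52 - 36990 = -36938$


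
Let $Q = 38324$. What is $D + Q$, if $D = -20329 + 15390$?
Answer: $33385$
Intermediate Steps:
$D = -4939$
$D + Q = -4939 + 38324 = 33385$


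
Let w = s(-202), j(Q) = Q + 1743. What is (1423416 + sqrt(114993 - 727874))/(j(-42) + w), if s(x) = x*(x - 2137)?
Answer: 1423416/474179 + I*sqrt(612881)/474179 ≈ 3.0019 + 0.001651*I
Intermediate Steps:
s(x) = x*(-2137 + x)
j(Q) = 1743 + Q
w = 472478 (w = -202*(-2137 - 202) = -202*(-2339) = 472478)
(1423416 + sqrt(114993 - 727874))/(j(-42) + w) = (1423416 + sqrt(114993 - 727874))/((1743 - 42) + 472478) = (1423416 + sqrt(-612881))/(1701 + 472478) = (1423416 + I*sqrt(612881))/474179 = (1423416 + I*sqrt(612881))*(1/474179) = 1423416/474179 + I*sqrt(612881)/474179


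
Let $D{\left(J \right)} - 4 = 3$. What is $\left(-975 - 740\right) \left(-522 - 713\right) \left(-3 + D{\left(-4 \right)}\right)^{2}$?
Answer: $33888400$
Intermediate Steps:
$D{\left(J \right)} = 7$ ($D{\left(J \right)} = 4 + 3 = 7$)
$\left(-975 - 740\right) \left(-522 - 713\right) \left(-3 + D{\left(-4 \right)}\right)^{2} = \left(-975 - 740\right) \left(-522 - 713\right) \left(-3 + 7\right)^{2} = \left(-1715\right) \left(-1235\right) 4^{2} = 2118025 \cdot 16 = 33888400$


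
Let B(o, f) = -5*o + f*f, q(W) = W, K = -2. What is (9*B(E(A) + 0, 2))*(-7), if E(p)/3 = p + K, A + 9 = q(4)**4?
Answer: 231273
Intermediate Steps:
A = 247 (A = -9 + 4**4 = -9 + 256 = 247)
E(p) = -6 + 3*p (E(p) = 3*(p - 2) = 3*(-2 + p) = -6 + 3*p)
B(o, f) = f**2 - 5*o (B(o, f) = -5*o + f**2 = f**2 - 5*o)
(9*B(E(A) + 0, 2))*(-7) = (9*(2**2 - 5*((-6 + 3*247) + 0)))*(-7) = (9*(4 - 5*((-6 + 741) + 0)))*(-7) = (9*(4 - 5*(735 + 0)))*(-7) = (9*(4 - 5*735))*(-7) = (9*(4 - 3675))*(-7) = (9*(-3671))*(-7) = -33039*(-7) = 231273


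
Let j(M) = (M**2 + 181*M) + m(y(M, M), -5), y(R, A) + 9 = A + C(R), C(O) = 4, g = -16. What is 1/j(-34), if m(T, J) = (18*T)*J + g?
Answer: -1/1504 ≈ -0.00066489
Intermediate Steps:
y(R, A) = -5 + A (y(R, A) = -9 + (A + 4) = -9 + (4 + A) = -5 + A)
m(T, J) = -16 + 18*J*T (m(T, J) = (18*T)*J - 16 = 18*J*T - 16 = -16 + 18*J*T)
j(M) = 434 + M**2 + 91*M (j(M) = (M**2 + 181*M) + (-16 + 18*(-5)*(-5 + M)) = (M**2 + 181*M) + (-16 + (450 - 90*M)) = (M**2 + 181*M) + (434 - 90*M) = 434 + M**2 + 91*M)
1/j(-34) = 1/(434 + (-34)**2 + 91*(-34)) = 1/(434 + 1156 - 3094) = 1/(-1504) = -1/1504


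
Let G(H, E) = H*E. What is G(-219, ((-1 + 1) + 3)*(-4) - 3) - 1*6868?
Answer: -3583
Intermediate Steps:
G(H, E) = E*H
G(-219, ((-1 + 1) + 3)*(-4) - 3) - 1*6868 = (((-1 + 1) + 3)*(-4) - 3)*(-219) - 1*6868 = ((0 + 3)*(-4) - 3)*(-219) - 6868 = (3*(-4) - 3)*(-219) - 6868 = (-12 - 3)*(-219) - 6868 = -15*(-219) - 6868 = 3285 - 6868 = -3583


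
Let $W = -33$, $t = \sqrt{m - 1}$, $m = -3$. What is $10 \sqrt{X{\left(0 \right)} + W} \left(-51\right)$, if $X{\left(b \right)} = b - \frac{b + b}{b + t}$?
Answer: $- 510 i \sqrt{33} \approx - 2929.7 i$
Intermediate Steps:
$t = 2 i$ ($t = \sqrt{-3 - 1} = \sqrt{-4} = 2 i \approx 2.0 i$)
$X{\left(b \right)} = b - \frac{2 b}{b + 2 i}$ ($X{\left(b \right)} = b - \frac{b + b}{b + 2 i} = b - \frac{2 b}{b + 2 i}$)
$10 \sqrt{X{\left(0 \right)} + W} \left(-51\right) = 10 \sqrt{\frac{0 \left(-2 + 0 + 2 i\right)}{0 + 2 i} - 33} \left(-51\right) = 10 \sqrt{\frac{0 \left(-2 + 2 i\right)}{2 i} - 33} \left(-51\right) = 10 \sqrt{0 \left(- \frac{i}{2}\right) \left(-2 + 2 i\right) - 33} \left(-51\right) = 10 \sqrt{0 - 33} \left(-51\right) = 10 \sqrt{-33} \left(-51\right) = 10 i \sqrt{33} \left(-51\right) = - 510 i \sqrt{33}$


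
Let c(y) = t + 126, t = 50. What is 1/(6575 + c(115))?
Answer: 1/6751 ≈ 0.00014813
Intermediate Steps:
c(y) = 176 (c(y) = 50 + 126 = 176)
1/(6575 + c(115)) = 1/(6575 + 176) = 1/6751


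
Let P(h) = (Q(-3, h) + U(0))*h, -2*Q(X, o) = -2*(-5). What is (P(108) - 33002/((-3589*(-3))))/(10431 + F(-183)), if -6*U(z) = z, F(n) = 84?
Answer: -5847182/113215005 ≈ -0.051647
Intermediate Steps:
Q(X, o) = -5 (Q(X, o) = -(-1)*(-5) = -½*10 = -5)
U(z) = -z/6
P(h) = -5*h (P(h) = (-5 - ⅙*0)*h = (-5 + 0)*h = -5*h)
(P(108) - 33002/((-3589*(-3))))/(10431 + F(-183)) = (-5*108 - 33002/((-3589*(-3))))/(10431 + 84) = (-540 - 33002/10767)/10515 = (-540 - 33002*1/10767)*(1/10515) = (-540 - 33002/10767)*(1/10515) = -5847182/10767*1/10515 = -5847182/113215005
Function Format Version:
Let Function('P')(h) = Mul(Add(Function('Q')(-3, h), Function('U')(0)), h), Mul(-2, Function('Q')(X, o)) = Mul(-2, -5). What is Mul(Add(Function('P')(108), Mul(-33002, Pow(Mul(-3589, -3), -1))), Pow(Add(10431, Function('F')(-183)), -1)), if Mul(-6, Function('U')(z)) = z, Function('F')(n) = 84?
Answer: Rational(-5847182, 113215005) ≈ -0.051647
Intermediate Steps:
Function('Q')(X, o) = -5 (Function('Q')(X, o) = Mul(Rational(-1, 2), Mul(-2, -5)) = Mul(Rational(-1, 2), 10) = -5)
Function('U')(z) = Mul(Rational(-1, 6), z)
Function('P')(h) = Mul(-5, h) (Function('P')(h) = Mul(Add(-5, Mul(Rational(-1, 6), 0)), h) = Mul(Add(-5, 0), h) = Mul(-5, h))
Mul(Add(Function('P')(108), Mul(-33002, Pow(Mul(-3589, -3), -1))), Pow(Add(10431, Function('F')(-183)), -1)) = Mul(Add(Mul(-5, 108), Mul(-33002, Pow(Mul(-3589, -3), -1))), Pow(Add(10431, 84), -1)) = Mul(Add(-540, Mul(-33002, Pow(10767, -1))), Pow(10515, -1)) = Mul(Add(-540, Mul(-33002, Rational(1, 10767))), Rational(1, 10515)) = Mul(Add(-540, Rational(-33002, 10767)), Rational(1, 10515)) = Mul(Rational(-5847182, 10767), Rational(1, 10515)) = Rational(-5847182, 113215005)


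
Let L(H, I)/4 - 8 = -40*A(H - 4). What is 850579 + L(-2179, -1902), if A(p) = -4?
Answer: 851251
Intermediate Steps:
L(H, I) = 672 (L(H, I) = 32 + 4*(-40*(-4)) = 32 + 4*160 = 32 + 640 = 672)
850579 + L(-2179, -1902) = 850579 + 672 = 851251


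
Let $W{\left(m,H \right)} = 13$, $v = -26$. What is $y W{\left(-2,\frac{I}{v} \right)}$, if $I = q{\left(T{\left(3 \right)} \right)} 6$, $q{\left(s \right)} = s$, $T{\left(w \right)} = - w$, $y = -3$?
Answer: $-39$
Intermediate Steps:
$I = -18$ ($I = \left(-1\right) 3 \cdot 6 = \left(-3\right) 6 = -18$)
$y W{\left(-2,\frac{I}{v} \right)} = \left(-3\right) 13 = -39$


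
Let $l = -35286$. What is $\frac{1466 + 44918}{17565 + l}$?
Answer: $- \frac{46384}{17721} \approx -2.6175$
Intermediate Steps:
$\frac{1466 + 44918}{17565 + l} = \frac{1466 + 44918}{17565 - 35286} = \frac{46384}{-17721} = 46384 \left(- \frac{1}{17721}\right) = - \frac{46384}{17721}$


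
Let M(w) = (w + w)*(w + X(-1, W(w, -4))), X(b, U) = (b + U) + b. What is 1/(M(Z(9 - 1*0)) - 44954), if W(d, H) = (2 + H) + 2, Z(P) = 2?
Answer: -1/44954 ≈ -2.2245e-5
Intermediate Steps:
W(d, H) = 4 + H
X(b, U) = U + 2*b (X(b, U) = (U + b) + b = U + 2*b)
M(w) = 2*w*(-2 + w) (M(w) = (w + w)*(w + ((4 - 4) + 2*(-1))) = (2*w)*(w + (0 - 2)) = (2*w)*(w - 2) = (2*w)*(-2 + w) = 2*w*(-2 + w))
1/(M(Z(9 - 1*0)) - 44954) = 1/(2*2*(-2 + 2) - 44954) = 1/(2*2*0 - 44954) = 1/(0 - 44954) = 1/(-44954) = -1/44954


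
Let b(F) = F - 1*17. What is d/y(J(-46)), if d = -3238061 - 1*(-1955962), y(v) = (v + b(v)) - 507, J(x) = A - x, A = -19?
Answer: 1282099/470 ≈ 2727.9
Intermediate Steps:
b(F) = -17 + F (b(F) = F - 17 = -17 + F)
J(x) = -19 - x
y(v) = -524 + 2*v (y(v) = (v + (-17 + v)) - 507 = (-17 + 2*v) - 507 = -524 + 2*v)
d = -1282099 (d = -3238061 + 1955962 = -1282099)
d/y(J(-46)) = -1282099/(-524 + 2*(-19 - 1*(-46))) = -1282099/(-524 + 2*(-19 + 46)) = -1282099/(-524 + 2*27) = -1282099/(-524 + 54) = -1282099/(-470) = -1282099*(-1/470) = 1282099/470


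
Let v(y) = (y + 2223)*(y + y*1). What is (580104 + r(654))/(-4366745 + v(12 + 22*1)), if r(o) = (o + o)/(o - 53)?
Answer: -116214604/844058223 ≈ -0.13769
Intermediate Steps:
v(y) = 2*y*(2223 + y) (v(y) = (2223 + y)*(y + y) = (2223 + y)*(2*y) = 2*y*(2223 + y))
r(o) = 2*o/(-53 + o) (r(o) = (2*o)/(-53 + o) = 2*o/(-53 + o))
(580104 + r(654))/(-4366745 + v(12 + 22*1)) = (580104 + 2*654/(-53 + 654))/(-4366745 + 2*(12 + 22*1)*(2223 + (12 + 22*1))) = (580104 + 2*654/601)/(-4366745 + 2*(12 + 22)*(2223 + (12 + 22))) = (580104 + 2*654*(1/601))/(-4366745 + 2*34*(2223 + 34)) = (580104 + 1308/601)/(-4366745 + 2*34*2257) = 348643812/(601*(-4366745 + 153476)) = (348643812/601)/(-4213269) = (348643812/601)*(-1/4213269) = -116214604/844058223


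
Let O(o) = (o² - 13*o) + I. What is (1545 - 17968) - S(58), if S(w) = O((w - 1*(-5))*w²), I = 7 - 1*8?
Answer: -44912433930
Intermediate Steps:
I = -1 (I = 7 - 8 = -1)
O(o) = -1 + o² - 13*o (O(o) = (o² - 13*o) - 1 = -1 + o² - 13*o)
S(w) = -1 + w⁴*(5 + w)² - 13*w²*(5 + w) (S(w) = -1 + ((w - 1*(-5))*w²)² - 13*(w - 1*(-5))*w² = -1 + ((w + 5)*w²)² - 13*(w + 5)*w² = -1 + ((5 + w)*w²)² - 13*(5 + w)*w² = -1 + (w²*(5 + w))² - 13*w²*(5 + w) = -1 + w⁴*(5 + w)² - 13*w²*(5 + w))
(1545 - 17968) - S(58) = (1545 - 17968) - (-1 + 58⁴*(5 + 58)² - 13*58²*(5 + 58)) = -16423 - (-1 + 11316496*63² - 13*3364*63) = -16423 - (-1 + 11316496*3969 - 2755116) = -16423 - (-1 + 44915172624 - 2755116) = -16423 - 1*44912417507 = -16423 - 44912417507 = -44912433930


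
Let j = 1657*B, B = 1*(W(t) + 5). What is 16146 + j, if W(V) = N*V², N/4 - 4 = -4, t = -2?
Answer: 24431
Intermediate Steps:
N = 0 (N = 16 + 4*(-4) = 16 - 16 = 0)
W(V) = 0 (W(V) = 0*V² = 0)
B = 5 (B = 1*(0 + 5) = 1*5 = 5)
j = 8285 (j = 1657*5 = 8285)
16146 + j = 16146 + 8285 = 24431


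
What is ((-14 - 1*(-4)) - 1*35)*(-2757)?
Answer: 124065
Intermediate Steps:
((-14 - 1*(-4)) - 1*35)*(-2757) = ((-14 + 4) - 35)*(-2757) = (-10 - 35)*(-2757) = -45*(-2757) = 124065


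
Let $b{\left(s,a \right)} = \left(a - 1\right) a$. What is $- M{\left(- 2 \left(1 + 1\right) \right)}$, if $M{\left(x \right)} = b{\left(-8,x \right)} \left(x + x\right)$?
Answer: $160$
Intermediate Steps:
$b{\left(s,a \right)} = a \left(-1 + a\right)$ ($b{\left(s,a \right)} = \left(-1 + a\right) a = a \left(-1 + a\right)$)
$M{\left(x \right)} = 2 x^{2} \left(-1 + x\right)$ ($M{\left(x \right)} = x \left(-1 + x\right) \left(x + x\right) = x \left(-1 + x\right) 2 x = 2 x^{2} \left(-1 + x\right)$)
$- M{\left(- 2 \left(1 + 1\right) \right)} = - 2 \left(- 2 \left(1 + 1\right)\right)^{2} \left(-1 - 2 \left(1 + 1\right)\right) = - 2 \left(\left(-2\right) 2\right)^{2} \left(-1 - 4\right) = - 2 \left(-4\right)^{2} \left(-1 - 4\right) = - 2 \cdot 16 \left(-5\right) = \left(-1\right) \left(-160\right) = 160$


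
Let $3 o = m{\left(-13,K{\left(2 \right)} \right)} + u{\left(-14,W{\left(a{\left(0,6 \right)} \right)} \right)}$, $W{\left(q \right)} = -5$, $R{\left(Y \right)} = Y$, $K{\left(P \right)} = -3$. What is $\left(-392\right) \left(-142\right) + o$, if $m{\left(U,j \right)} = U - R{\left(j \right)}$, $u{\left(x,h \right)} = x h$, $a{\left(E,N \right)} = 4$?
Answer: $55684$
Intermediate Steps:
$u{\left(x,h \right)} = h x$
$m{\left(U,j \right)} = U - j$
$o = 20$ ($o = \frac{\left(-13 - -3\right) - -70}{3} = \frac{\left(-13 + 3\right) + 70}{3} = \frac{-10 + 70}{3} = \frac{1}{3} \cdot 60 = 20$)
$\left(-392\right) \left(-142\right) + o = \left(-392\right) \left(-142\right) + 20 = 55664 + 20 = 55684$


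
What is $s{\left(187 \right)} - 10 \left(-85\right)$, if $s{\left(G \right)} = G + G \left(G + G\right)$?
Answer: $70975$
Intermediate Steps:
$s{\left(G \right)} = G + 2 G^{2}$ ($s{\left(G \right)} = G + G 2 G = G + 2 G^{2}$)
$s{\left(187 \right)} - 10 \left(-85\right) = 187 \left(1 + 2 \cdot 187\right) - 10 \left(-85\right) = 187 \left(1 + 374\right) - -850 = 187 \cdot 375 + 850 = 70125 + 850 = 70975$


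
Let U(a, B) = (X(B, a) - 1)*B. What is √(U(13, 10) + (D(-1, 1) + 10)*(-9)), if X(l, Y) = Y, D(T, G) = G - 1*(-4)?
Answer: I*√15 ≈ 3.873*I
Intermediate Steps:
D(T, G) = 4 + G (D(T, G) = G + 4 = 4 + G)
U(a, B) = B*(-1 + a) (U(a, B) = (a - 1)*B = (-1 + a)*B = B*(-1 + a))
√(U(13, 10) + (D(-1, 1) + 10)*(-9)) = √(10*(-1 + 13) + ((4 + 1) + 10)*(-9)) = √(10*12 + (5 + 10)*(-9)) = √(120 + 15*(-9)) = √(120 - 135) = √(-15) = I*√15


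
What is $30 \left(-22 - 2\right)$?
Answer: $-720$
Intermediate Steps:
$30 \left(-22 - 2\right) = 30 \left(-24\right) = -720$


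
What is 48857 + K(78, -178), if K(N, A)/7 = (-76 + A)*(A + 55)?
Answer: 267551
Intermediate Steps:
K(N, A) = 7*(-76 + A)*(55 + A) (K(N, A) = 7*((-76 + A)*(A + 55)) = 7*((-76 + A)*(55 + A)) = 7*(-76 + A)*(55 + A))
48857 + K(78, -178) = 48857 + (-29260 - 147*(-178) + 7*(-178)²) = 48857 + (-29260 + 26166 + 7*31684) = 48857 + (-29260 + 26166 + 221788) = 48857 + 218694 = 267551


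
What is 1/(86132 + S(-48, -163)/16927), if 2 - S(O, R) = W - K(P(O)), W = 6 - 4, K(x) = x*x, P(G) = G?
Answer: 16927/1457958668 ≈ 1.1610e-5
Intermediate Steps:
K(x) = x²
W = 2
S(O, R) = O² (S(O, R) = 2 - (2 - O²) = 2 + (-2 + O²) = O²)
1/(86132 + S(-48, -163)/16927) = 1/(86132 + (-48)²/16927) = 1/(86132 + 2304*(1/16927)) = 1/(86132 + 2304/16927) = 1/(1457958668/16927) = 16927/1457958668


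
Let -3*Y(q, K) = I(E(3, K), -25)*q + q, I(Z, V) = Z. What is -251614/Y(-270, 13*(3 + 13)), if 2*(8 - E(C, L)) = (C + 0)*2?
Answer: -125807/270 ≈ -465.95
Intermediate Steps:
E(C, L) = 8 - C (E(C, L) = 8 - (C + 0)*2/2 = 8 - C*2/2 = 8 - C)
Y(q, K) = -2*q (Y(q, K) = -((8 - 1*3)*q + q)/3 = -((8 - 3)*q + q)/3 = -(5*q + q)/3 = -2*q)
-251614/Y(-270, 13*(3 + 13)) = -251614/((-2*(-270))) = -251614/540 = -251614*1/540 = -125807/270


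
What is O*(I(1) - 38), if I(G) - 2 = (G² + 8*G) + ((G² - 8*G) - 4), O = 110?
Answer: -4180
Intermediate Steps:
I(G) = -2 + 2*G² (I(G) = 2 + ((G² + 8*G) + ((G² - 8*G) - 4)) = 2 + ((G² + 8*G) + (-4 + G² - 8*G)) = 2 + (-4 + 2*G²) = -2 + 2*G²)
O*(I(1) - 38) = 110*((-2 + 2*1²) - 38) = 110*((-2 + 2*1) - 38) = 110*((-2 + 2) - 38) = 110*(0 - 38) = 110*(-38) = -4180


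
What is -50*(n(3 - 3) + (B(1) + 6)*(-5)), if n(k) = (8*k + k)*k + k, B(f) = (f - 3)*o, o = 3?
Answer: 0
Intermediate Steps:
B(f) = -9 + 3*f (B(f) = (f - 3)*3 = (-3 + f)*3 = -9 + 3*f)
n(k) = k + 9*k**2 (n(k) = (9*k)*k + k = 9*k**2 + k = k + 9*k**2)
-50*(n(3 - 3) + (B(1) + 6)*(-5)) = -50*((3 - 3)*(1 + 9*(3 - 3)) + ((-9 + 3*1) + 6)*(-5)) = -50*(0*(1 + 9*0) + ((-9 + 3) + 6)*(-5)) = -50*(0*(1 + 0) + (-6 + 6)*(-5)) = -50*(0*1 + 0*(-5)) = -50*(0 + 0) = -50*0 = 0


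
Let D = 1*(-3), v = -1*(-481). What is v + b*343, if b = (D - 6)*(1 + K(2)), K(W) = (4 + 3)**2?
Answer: -153869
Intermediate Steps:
v = 481
D = -3
K(W) = 49 (K(W) = 7**2 = 49)
b = -450 (b = (-3 - 6)*(1 + 49) = -9*50 = -450)
v + b*343 = 481 - 450*343 = 481 - 154350 = -153869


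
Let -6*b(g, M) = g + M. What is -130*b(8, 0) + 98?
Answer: 814/3 ≈ 271.33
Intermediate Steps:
b(g, M) = -M/6 - g/6 (b(g, M) = -(g + M)/6 = -(M + g)/6 = -M/6 - g/6)
-130*b(8, 0) + 98 = -130*(-⅙*0 - ⅙*8) + 98 = -130*(0 - 4/3) + 98 = -130*(-4/3) + 98 = 520/3 + 98 = 814/3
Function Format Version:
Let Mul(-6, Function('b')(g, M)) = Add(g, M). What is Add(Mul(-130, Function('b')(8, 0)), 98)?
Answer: Rational(814, 3) ≈ 271.33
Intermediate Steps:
Function('b')(g, M) = Add(Mul(Rational(-1, 6), M), Mul(Rational(-1, 6), g)) (Function('b')(g, M) = Mul(Rational(-1, 6), Add(g, M)) = Mul(Rational(-1, 6), Add(M, g)) = Add(Mul(Rational(-1, 6), M), Mul(Rational(-1, 6), g)))
Add(Mul(-130, Function('b')(8, 0)), 98) = Add(Mul(-130, Add(Mul(Rational(-1, 6), 0), Mul(Rational(-1, 6), 8))), 98) = Add(Mul(-130, Add(0, Rational(-4, 3))), 98) = Add(Mul(-130, Rational(-4, 3)), 98) = Add(Rational(520, 3), 98) = Rational(814, 3)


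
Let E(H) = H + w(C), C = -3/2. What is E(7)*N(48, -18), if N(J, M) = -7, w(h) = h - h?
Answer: -49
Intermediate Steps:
C = -3/2 (C = -3*½ = -3/2 ≈ -1.5000)
w(h) = 0
E(H) = H (E(H) = H + 0 = H)
E(7)*N(48, -18) = 7*(-7) = -49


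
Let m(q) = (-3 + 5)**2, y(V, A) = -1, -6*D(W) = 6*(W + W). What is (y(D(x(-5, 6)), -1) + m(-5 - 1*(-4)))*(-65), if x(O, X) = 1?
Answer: -195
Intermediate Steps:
D(W) = -2*W (D(W) = -(W + W) = -2*W)
m(q) = 4 (m(q) = 2**2 = 4)
(y(D(x(-5, 6)), -1) + m(-5 - 1*(-4)))*(-65) = (-1 + 4)*(-65) = 3*(-65) = -195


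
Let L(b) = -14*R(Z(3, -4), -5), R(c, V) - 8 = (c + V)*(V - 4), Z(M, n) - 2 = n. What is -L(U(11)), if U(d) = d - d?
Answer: 994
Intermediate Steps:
Z(M, n) = 2 + n
U(d) = 0
R(c, V) = 8 + (-4 + V)*(V + c) (R(c, V) = 8 + (c + V)*(V - 4) = 8 + (V + c)*(-4 + V) = 8 + (-4 + V)*(V + c))
L(b) = -994 (L(b) = -14*(8 + (-5)² - 4*(-5) - 4*(2 - 4) - 5*(2 - 4)) = -14*(8 + 25 + 20 - 4*(-2) - 5*(-2)) = -14*(8 + 25 + 20 + 8 + 10) = -14*71 = -994)
-L(U(11)) = -1*(-994) = 994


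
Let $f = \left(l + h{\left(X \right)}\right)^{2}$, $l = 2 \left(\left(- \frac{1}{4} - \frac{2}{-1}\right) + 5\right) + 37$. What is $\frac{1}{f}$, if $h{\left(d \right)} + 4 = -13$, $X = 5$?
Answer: $\frac{4}{4489} \approx 0.00089107$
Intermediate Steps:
$h{\left(d \right)} = -17$ ($h{\left(d \right)} = -4 - 13 = -17$)
$l = \frac{101}{2}$ ($l = 2 \left(\left(\left(-1\right) \frac{1}{4} - -2\right) + 5\right) + 37 = 2 \left(\left(- \frac{1}{4} + 2\right) + 5\right) + 37 = 2 \left(\frac{7}{4} + 5\right) + 37 = 2 \cdot \frac{27}{4} + 37 = \frac{27}{2} + 37 = \frac{101}{2} \approx 50.5$)
$f = \frac{4489}{4}$ ($f = \left(\frac{101}{2} - 17\right)^{2} = \left(\frac{67}{2}\right)^{2} = \frac{4489}{4} \approx 1122.3$)
$\frac{1}{f} = \frac{1}{\frac{4489}{4}} = \frac{4}{4489}$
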